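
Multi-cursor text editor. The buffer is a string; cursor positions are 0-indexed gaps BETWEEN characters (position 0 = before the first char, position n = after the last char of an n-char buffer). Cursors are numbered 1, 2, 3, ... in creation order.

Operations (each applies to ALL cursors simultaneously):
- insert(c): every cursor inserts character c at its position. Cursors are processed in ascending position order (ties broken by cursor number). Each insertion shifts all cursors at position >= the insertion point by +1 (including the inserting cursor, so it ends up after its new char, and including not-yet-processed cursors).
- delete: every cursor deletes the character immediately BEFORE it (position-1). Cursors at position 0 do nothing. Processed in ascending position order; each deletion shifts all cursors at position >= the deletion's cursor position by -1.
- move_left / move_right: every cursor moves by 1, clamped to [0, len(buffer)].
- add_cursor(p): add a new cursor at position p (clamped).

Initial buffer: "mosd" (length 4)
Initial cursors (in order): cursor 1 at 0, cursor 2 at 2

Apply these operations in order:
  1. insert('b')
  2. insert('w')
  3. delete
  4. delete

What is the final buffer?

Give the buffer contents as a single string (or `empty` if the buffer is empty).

After op 1 (insert('b')): buffer="bmobsd" (len 6), cursors c1@1 c2@4, authorship 1..2..
After op 2 (insert('w')): buffer="bwmobwsd" (len 8), cursors c1@2 c2@6, authorship 11..22..
After op 3 (delete): buffer="bmobsd" (len 6), cursors c1@1 c2@4, authorship 1..2..
After op 4 (delete): buffer="mosd" (len 4), cursors c1@0 c2@2, authorship ....

Answer: mosd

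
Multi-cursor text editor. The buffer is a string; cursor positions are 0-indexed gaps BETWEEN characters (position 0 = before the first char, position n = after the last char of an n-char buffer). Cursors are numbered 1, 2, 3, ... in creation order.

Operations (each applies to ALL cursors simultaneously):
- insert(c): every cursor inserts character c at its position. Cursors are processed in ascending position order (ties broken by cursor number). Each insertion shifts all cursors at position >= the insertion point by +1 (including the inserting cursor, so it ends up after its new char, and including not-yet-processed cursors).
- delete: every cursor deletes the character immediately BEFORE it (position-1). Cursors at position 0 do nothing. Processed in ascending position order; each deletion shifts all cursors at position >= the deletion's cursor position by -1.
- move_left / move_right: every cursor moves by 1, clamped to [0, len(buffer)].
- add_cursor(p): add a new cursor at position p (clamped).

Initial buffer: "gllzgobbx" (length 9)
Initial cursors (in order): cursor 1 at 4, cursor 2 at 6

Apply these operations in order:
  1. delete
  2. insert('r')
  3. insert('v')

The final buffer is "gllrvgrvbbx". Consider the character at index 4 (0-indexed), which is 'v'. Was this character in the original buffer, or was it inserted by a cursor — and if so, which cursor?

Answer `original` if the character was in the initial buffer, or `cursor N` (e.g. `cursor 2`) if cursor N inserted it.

After op 1 (delete): buffer="gllgbbx" (len 7), cursors c1@3 c2@4, authorship .......
After op 2 (insert('r')): buffer="gllrgrbbx" (len 9), cursors c1@4 c2@6, authorship ...1.2...
After op 3 (insert('v')): buffer="gllrvgrvbbx" (len 11), cursors c1@5 c2@8, authorship ...11.22...
Authorship (.=original, N=cursor N): . . . 1 1 . 2 2 . . .
Index 4: author = 1

Answer: cursor 1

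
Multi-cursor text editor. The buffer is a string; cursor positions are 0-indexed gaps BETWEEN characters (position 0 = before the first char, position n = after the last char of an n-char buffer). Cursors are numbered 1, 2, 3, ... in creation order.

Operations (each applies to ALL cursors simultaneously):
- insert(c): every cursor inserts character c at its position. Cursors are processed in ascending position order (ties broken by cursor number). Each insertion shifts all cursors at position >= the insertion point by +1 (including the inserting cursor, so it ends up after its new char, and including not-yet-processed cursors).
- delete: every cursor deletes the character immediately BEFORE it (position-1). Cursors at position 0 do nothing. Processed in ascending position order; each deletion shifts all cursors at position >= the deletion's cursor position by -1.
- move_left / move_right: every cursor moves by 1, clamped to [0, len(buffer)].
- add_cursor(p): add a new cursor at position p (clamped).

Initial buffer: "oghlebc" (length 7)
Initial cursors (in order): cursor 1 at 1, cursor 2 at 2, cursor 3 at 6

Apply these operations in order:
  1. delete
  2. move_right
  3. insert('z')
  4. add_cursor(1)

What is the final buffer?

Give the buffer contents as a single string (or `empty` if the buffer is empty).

After op 1 (delete): buffer="hlec" (len 4), cursors c1@0 c2@0 c3@3, authorship ....
After op 2 (move_right): buffer="hlec" (len 4), cursors c1@1 c2@1 c3@4, authorship ....
After op 3 (insert('z')): buffer="hzzlecz" (len 7), cursors c1@3 c2@3 c3@7, authorship .12...3
After op 4 (add_cursor(1)): buffer="hzzlecz" (len 7), cursors c4@1 c1@3 c2@3 c3@7, authorship .12...3

Answer: hzzlecz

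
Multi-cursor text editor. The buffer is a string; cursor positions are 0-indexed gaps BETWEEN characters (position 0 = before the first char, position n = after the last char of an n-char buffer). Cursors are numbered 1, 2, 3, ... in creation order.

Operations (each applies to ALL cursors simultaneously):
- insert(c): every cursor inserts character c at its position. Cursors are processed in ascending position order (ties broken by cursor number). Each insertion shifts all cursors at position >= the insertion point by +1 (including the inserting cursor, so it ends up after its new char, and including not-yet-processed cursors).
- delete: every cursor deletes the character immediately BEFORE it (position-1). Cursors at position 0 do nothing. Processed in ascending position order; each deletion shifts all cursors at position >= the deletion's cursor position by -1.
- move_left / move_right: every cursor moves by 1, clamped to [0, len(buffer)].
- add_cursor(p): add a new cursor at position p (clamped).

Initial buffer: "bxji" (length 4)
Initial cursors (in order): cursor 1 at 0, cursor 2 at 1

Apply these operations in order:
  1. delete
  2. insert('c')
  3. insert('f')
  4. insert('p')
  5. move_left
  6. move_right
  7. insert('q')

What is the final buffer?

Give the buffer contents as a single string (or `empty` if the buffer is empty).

After op 1 (delete): buffer="xji" (len 3), cursors c1@0 c2@0, authorship ...
After op 2 (insert('c')): buffer="ccxji" (len 5), cursors c1@2 c2@2, authorship 12...
After op 3 (insert('f')): buffer="ccffxji" (len 7), cursors c1@4 c2@4, authorship 1212...
After op 4 (insert('p')): buffer="ccffppxji" (len 9), cursors c1@6 c2@6, authorship 121212...
After op 5 (move_left): buffer="ccffppxji" (len 9), cursors c1@5 c2@5, authorship 121212...
After op 6 (move_right): buffer="ccffppxji" (len 9), cursors c1@6 c2@6, authorship 121212...
After op 7 (insert('q')): buffer="ccffppqqxji" (len 11), cursors c1@8 c2@8, authorship 12121212...

Answer: ccffppqqxji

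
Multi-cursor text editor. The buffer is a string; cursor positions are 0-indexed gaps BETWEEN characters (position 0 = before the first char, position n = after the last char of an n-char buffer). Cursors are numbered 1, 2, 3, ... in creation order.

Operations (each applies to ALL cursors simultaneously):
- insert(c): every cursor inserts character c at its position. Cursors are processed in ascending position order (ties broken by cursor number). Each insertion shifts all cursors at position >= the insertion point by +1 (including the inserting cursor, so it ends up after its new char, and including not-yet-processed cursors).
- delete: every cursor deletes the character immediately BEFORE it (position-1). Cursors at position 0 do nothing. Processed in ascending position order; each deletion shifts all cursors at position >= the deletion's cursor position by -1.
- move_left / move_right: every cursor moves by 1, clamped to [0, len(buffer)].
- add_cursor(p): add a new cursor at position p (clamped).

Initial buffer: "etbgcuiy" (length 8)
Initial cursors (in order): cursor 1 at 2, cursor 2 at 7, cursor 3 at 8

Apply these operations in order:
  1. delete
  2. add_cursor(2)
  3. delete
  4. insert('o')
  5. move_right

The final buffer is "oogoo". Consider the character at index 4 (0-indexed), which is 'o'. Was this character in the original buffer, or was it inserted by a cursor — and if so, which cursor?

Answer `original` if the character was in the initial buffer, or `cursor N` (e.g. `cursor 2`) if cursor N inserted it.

Answer: cursor 3

Derivation:
After op 1 (delete): buffer="ebgcu" (len 5), cursors c1@1 c2@5 c3@5, authorship .....
After op 2 (add_cursor(2)): buffer="ebgcu" (len 5), cursors c1@1 c4@2 c2@5 c3@5, authorship .....
After op 3 (delete): buffer="g" (len 1), cursors c1@0 c4@0 c2@1 c3@1, authorship .
After op 4 (insert('o')): buffer="oogoo" (len 5), cursors c1@2 c4@2 c2@5 c3@5, authorship 14.23
After op 5 (move_right): buffer="oogoo" (len 5), cursors c1@3 c4@3 c2@5 c3@5, authorship 14.23
Authorship (.=original, N=cursor N): 1 4 . 2 3
Index 4: author = 3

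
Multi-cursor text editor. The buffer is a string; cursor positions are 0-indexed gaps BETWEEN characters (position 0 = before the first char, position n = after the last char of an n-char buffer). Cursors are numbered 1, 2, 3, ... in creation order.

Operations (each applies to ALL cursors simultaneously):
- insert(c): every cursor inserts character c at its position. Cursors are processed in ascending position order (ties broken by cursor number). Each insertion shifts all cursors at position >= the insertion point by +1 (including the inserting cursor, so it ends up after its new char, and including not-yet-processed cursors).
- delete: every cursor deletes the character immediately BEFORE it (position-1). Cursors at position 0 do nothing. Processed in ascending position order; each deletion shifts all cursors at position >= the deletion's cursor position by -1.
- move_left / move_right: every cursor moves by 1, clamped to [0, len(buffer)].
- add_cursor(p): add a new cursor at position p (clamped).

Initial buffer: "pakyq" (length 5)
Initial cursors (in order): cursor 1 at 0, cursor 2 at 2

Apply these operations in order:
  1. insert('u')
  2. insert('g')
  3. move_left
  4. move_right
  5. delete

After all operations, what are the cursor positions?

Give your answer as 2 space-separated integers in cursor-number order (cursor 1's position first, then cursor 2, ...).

Answer: 1 4

Derivation:
After op 1 (insert('u')): buffer="upaukyq" (len 7), cursors c1@1 c2@4, authorship 1..2...
After op 2 (insert('g')): buffer="ugpaugkyq" (len 9), cursors c1@2 c2@6, authorship 11..22...
After op 3 (move_left): buffer="ugpaugkyq" (len 9), cursors c1@1 c2@5, authorship 11..22...
After op 4 (move_right): buffer="ugpaugkyq" (len 9), cursors c1@2 c2@6, authorship 11..22...
After op 5 (delete): buffer="upaukyq" (len 7), cursors c1@1 c2@4, authorship 1..2...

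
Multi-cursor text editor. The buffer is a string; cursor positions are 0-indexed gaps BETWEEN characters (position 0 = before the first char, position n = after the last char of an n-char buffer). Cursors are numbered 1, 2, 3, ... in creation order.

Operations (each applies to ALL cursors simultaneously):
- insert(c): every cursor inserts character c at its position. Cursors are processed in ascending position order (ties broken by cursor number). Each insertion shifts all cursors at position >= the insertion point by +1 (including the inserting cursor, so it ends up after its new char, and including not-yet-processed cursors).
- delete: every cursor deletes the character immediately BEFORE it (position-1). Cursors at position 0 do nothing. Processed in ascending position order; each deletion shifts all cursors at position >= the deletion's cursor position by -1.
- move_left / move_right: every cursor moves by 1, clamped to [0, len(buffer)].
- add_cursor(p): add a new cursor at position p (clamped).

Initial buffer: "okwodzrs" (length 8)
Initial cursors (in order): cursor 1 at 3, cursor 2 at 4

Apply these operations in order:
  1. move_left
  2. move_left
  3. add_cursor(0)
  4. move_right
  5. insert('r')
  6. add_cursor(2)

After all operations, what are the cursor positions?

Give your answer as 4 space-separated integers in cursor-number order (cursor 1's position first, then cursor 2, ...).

After op 1 (move_left): buffer="okwodzrs" (len 8), cursors c1@2 c2@3, authorship ........
After op 2 (move_left): buffer="okwodzrs" (len 8), cursors c1@1 c2@2, authorship ........
After op 3 (add_cursor(0)): buffer="okwodzrs" (len 8), cursors c3@0 c1@1 c2@2, authorship ........
After op 4 (move_right): buffer="okwodzrs" (len 8), cursors c3@1 c1@2 c2@3, authorship ........
After op 5 (insert('r')): buffer="orkrwrodzrs" (len 11), cursors c3@2 c1@4 c2@6, authorship .3.1.2.....
After op 6 (add_cursor(2)): buffer="orkrwrodzrs" (len 11), cursors c3@2 c4@2 c1@4 c2@6, authorship .3.1.2.....

Answer: 4 6 2 2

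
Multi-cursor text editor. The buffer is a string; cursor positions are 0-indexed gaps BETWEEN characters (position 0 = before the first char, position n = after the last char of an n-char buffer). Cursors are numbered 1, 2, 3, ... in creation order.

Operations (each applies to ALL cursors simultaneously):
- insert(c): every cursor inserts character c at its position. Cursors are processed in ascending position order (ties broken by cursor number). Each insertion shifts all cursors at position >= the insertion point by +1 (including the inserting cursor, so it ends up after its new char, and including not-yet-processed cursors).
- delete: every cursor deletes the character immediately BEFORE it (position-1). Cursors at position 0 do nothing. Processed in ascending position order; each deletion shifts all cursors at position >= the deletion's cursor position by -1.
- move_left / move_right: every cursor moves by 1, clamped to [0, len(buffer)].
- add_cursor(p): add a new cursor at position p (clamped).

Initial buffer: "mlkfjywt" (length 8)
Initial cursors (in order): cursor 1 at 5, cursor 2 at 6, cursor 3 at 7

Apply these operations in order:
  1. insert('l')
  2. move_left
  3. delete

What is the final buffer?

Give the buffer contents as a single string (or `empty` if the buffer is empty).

After op 1 (insert('l')): buffer="mlkfjlylwlt" (len 11), cursors c1@6 c2@8 c3@10, authorship .....1.2.3.
After op 2 (move_left): buffer="mlkfjlylwlt" (len 11), cursors c1@5 c2@7 c3@9, authorship .....1.2.3.
After op 3 (delete): buffer="mlkflllt" (len 8), cursors c1@4 c2@5 c3@6, authorship ....123.

Answer: mlkflllt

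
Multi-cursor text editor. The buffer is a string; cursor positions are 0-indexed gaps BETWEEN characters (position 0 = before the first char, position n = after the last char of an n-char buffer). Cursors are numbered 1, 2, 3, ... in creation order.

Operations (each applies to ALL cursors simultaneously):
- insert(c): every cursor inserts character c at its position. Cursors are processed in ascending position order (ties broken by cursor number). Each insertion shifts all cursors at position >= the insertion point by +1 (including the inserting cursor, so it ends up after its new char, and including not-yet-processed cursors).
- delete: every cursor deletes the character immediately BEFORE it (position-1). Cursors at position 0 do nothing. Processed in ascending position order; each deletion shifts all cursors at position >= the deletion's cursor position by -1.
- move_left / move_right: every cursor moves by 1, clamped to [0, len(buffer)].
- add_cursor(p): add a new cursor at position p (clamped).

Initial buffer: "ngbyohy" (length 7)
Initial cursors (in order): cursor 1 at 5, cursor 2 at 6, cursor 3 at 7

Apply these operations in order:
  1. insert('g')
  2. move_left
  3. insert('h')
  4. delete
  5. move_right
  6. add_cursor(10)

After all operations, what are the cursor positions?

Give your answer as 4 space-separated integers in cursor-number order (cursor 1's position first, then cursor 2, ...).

After op 1 (insert('g')): buffer="ngbyoghgyg" (len 10), cursors c1@6 c2@8 c3@10, authorship .....1.2.3
After op 2 (move_left): buffer="ngbyoghgyg" (len 10), cursors c1@5 c2@7 c3@9, authorship .....1.2.3
After op 3 (insert('h')): buffer="ngbyohghhgyhg" (len 13), cursors c1@6 c2@9 c3@12, authorship .....11.22.33
After op 4 (delete): buffer="ngbyoghgyg" (len 10), cursors c1@5 c2@7 c3@9, authorship .....1.2.3
After op 5 (move_right): buffer="ngbyoghgyg" (len 10), cursors c1@6 c2@8 c3@10, authorship .....1.2.3
After op 6 (add_cursor(10)): buffer="ngbyoghgyg" (len 10), cursors c1@6 c2@8 c3@10 c4@10, authorship .....1.2.3

Answer: 6 8 10 10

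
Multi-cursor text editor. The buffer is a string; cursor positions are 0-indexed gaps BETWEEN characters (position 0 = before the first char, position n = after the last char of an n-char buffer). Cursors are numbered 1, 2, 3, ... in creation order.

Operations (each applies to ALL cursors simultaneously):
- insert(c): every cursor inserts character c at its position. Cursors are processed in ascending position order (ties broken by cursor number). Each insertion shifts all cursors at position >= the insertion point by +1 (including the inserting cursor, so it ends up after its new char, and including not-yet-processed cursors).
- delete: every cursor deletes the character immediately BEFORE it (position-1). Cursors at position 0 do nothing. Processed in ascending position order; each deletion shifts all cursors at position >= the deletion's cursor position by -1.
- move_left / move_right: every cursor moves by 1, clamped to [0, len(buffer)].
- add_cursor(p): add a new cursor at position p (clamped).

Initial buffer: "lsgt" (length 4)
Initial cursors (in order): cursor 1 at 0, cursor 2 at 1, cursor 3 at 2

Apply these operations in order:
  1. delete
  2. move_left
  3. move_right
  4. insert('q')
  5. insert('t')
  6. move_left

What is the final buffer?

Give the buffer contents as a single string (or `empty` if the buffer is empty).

After op 1 (delete): buffer="gt" (len 2), cursors c1@0 c2@0 c3@0, authorship ..
After op 2 (move_left): buffer="gt" (len 2), cursors c1@0 c2@0 c3@0, authorship ..
After op 3 (move_right): buffer="gt" (len 2), cursors c1@1 c2@1 c3@1, authorship ..
After op 4 (insert('q')): buffer="gqqqt" (len 5), cursors c1@4 c2@4 c3@4, authorship .123.
After op 5 (insert('t')): buffer="gqqqtttt" (len 8), cursors c1@7 c2@7 c3@7, authorship .123123.
After op 6 (move_left): buffer="gqqqtttt" (len 8), cursors c1@6 c2@6 c3@6, authorship .123123.

Answer: gqqqtttt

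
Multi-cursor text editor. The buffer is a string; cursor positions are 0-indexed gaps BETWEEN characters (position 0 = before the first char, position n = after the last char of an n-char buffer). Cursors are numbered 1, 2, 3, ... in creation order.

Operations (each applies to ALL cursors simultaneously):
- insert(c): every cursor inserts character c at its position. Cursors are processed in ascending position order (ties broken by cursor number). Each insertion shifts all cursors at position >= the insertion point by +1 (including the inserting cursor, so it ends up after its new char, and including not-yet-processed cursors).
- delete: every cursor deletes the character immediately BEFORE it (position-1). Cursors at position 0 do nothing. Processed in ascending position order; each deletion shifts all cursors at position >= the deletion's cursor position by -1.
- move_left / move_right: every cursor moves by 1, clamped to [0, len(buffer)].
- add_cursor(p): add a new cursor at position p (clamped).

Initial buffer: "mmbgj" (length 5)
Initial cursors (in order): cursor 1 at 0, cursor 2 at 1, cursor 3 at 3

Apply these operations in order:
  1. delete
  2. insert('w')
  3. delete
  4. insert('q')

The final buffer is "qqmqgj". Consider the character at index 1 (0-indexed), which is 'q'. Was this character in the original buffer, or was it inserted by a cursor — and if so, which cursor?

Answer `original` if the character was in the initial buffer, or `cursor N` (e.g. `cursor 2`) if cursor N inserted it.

Answer: cursor 2

Derivation:
After op 1 (delete): buffer="mgj" (len 3), cursors c1@0 c2@0 c3@1, authorship ...
After op 2 (insert('w')): buffer="wwmwgj" (len 6), cursors c1@2 c2@2 c3@4, authorship 12.3..
After op 3 (delete): buffer="mgj" (len 3), cursors c1@0 c2@0 c3@1, authorship ...
After op 4 (insert('q')): buffer="qqmqgj" (len 6), cursors c1@2 c2@2 c3@4, authorship 12.3..
Authorship (.=original, N=cursor N): 1 2 . 3 . .
Index 1: author = 2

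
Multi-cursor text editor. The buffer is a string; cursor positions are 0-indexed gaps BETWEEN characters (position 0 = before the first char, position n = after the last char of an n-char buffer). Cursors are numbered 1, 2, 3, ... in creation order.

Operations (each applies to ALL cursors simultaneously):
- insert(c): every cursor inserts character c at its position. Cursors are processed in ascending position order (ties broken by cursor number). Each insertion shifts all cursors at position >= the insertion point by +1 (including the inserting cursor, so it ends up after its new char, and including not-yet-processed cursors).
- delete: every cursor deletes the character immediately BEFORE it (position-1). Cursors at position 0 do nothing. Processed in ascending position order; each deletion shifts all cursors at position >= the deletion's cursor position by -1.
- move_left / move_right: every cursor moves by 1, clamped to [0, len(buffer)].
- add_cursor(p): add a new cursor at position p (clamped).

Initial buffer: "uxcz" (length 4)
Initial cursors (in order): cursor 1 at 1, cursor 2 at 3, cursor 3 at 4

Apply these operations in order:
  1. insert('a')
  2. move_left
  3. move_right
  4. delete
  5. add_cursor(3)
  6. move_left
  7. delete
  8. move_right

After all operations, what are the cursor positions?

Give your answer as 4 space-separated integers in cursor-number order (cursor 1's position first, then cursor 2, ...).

Answer: 1 1 1 1

Derivation:
After op 1 (insert('a')): buffer="uaxcaza" (len 7), cursors c1@2 c2@5 c3@7, authorship .1..2.3
After op 2 (move_left): buffer="uaxcaza" (len 7), cursors c1@1 c2@4 c3@6, authorship .1..2.3
After op 3 (move_right): buffer="uaxcaza" (len 7), cursors c1@2 c2@5 c3@7, authorship .1..2.3
After op 4 (delete): buffer="uxcz" (len 4), cursors c1@1 c2@3 c3@4, authorship ....
After op 5 (add_cursor(3)): buffer="uxcz" (len 4), cursors c1@1 c2@3 c4@3 c3@4, authorship ....
After op 6 (move_left): buffer="uxcz" (len 4), cursors c1@0 c2@2 c4@2 c3@3, authorship ....
After op 7 (delete): buffer="z" (len 1), cursors c1@0 c2@0 c3@0 c4@0, authorship .
After op 8 (move_right): buffer="z" (len 1), cursors c1@1 c2@1 c3@1 c4@1, authorship .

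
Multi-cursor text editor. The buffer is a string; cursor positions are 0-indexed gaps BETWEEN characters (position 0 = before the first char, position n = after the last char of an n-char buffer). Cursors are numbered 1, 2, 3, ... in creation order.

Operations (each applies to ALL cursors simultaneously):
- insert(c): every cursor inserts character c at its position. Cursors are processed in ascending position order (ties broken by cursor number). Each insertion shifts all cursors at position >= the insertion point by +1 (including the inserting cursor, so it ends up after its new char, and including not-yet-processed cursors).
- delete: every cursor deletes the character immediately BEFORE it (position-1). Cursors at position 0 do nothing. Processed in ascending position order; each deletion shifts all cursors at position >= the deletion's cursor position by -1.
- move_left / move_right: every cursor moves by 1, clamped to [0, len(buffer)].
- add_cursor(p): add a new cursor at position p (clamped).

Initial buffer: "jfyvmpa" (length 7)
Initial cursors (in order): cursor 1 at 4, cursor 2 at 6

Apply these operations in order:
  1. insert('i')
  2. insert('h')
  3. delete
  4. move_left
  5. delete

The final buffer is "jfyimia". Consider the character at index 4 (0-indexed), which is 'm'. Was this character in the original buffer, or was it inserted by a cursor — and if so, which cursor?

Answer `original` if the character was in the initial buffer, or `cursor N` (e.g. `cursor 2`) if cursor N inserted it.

Answer: original

Derivation:
After op 1 (insert('i')): buffer="jfyvimpia" (len 9), cursors c1@5 c2@8, authorship ....1..2.
After op 2 (insert('h')): buffer="jfyvihmpiha" (len 11), cursors c1@6 c2@10, authorship ....11..22.
After op 3 (delete): buffer="jfyvimpia" (len 9), cursors c1@5 c2@8, authorship ....1..2.
After op 4 (move_left): buffer="jfyvimpia" (len 9), cursors c1@4 c2@7, authorship ....1..2.
After op 5 (delete): buffer="jfyimia" (len 7), cursors c1@3 c2@5, authorship ...1.2.
Authorship (.=original, N=cursor N): . . . 1 . 2 .
Index 4: author = original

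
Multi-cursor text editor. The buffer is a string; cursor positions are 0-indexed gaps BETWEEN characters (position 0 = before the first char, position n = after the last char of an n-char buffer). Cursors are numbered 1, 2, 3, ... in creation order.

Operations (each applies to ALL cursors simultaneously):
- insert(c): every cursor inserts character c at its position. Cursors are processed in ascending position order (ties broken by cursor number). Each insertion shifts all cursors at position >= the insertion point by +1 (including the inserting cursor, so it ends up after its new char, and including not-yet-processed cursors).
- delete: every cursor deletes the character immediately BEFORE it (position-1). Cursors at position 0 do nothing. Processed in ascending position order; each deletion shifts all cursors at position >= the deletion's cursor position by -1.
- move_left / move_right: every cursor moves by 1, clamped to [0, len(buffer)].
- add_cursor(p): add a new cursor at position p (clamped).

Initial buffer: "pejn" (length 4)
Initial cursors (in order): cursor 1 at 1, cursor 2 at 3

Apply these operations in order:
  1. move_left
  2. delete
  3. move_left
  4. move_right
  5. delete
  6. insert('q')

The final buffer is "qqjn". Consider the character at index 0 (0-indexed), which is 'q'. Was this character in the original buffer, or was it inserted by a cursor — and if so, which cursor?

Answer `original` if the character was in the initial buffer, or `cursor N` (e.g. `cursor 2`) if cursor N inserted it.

Answer: cursor 1

Derivation:
After op 1 (move_left): buffer="pejn" (len 4), cursors c1@0 c2@2, authorship ....
After op 2 (delete): buffer="pjn" (len 3), cursors c1@0 c2@1, authorship ...
After op 3 (move_left): buffer="pjn" (len 3), cursors c1@0 c2@0, authorship ...
After op 4 (move_right): buffer="pjn" (len 3), cursors c1@1 c2@1, authorship ...
After op 5 (delete): buffer="jn" (len 2), cursors c1@0 c2@0, authorship ..
After op 6 (insert('q')): buffer="qqjn" (len 4), cursors c1@2 c2@2, authorship 12..
Authorship (.=original, N=cursor N): 1 2 . .
Index 0: author = 1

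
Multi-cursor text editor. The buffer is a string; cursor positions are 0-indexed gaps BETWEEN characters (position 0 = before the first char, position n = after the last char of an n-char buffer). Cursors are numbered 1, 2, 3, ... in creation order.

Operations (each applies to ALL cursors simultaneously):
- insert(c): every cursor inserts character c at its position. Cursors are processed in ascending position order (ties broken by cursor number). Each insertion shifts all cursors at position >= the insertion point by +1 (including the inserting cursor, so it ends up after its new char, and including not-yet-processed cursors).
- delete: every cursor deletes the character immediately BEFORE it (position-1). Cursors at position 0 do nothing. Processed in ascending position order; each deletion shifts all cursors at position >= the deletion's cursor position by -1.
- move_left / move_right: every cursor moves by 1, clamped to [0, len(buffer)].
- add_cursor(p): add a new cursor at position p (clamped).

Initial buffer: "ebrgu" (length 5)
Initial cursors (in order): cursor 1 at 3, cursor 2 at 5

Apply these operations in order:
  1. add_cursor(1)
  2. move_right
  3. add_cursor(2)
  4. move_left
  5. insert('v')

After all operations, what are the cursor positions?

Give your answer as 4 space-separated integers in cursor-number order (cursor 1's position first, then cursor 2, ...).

Answer: 6 8 3 3

Derivation:
After op 1 (add_cursor(1)): buffer="ebrgu" (len 5), cursors c3@1 c1@3 c2@5, authorship .....
After op 2 (move_right): buffer="ebrgu" (len 5), cursors c3@2 c1@4 c2@5, authorship .....
After op 3 (add_cursor(2)): buffer="ebrgu" (len 5), cursors c3@2 c4@2 c1@4 c2@5, authorship .....
After op 4 (move_left): buffer="ebrgu" (len 5), cursors c3@1 c4@1 c1@3 c2@4, authorship .....
After op 5 (insert('v')): buffer="evvbrvgvu" (len 9), cursors c3@3 c4@3 c1@6 c2@8, authorship .34..1.2.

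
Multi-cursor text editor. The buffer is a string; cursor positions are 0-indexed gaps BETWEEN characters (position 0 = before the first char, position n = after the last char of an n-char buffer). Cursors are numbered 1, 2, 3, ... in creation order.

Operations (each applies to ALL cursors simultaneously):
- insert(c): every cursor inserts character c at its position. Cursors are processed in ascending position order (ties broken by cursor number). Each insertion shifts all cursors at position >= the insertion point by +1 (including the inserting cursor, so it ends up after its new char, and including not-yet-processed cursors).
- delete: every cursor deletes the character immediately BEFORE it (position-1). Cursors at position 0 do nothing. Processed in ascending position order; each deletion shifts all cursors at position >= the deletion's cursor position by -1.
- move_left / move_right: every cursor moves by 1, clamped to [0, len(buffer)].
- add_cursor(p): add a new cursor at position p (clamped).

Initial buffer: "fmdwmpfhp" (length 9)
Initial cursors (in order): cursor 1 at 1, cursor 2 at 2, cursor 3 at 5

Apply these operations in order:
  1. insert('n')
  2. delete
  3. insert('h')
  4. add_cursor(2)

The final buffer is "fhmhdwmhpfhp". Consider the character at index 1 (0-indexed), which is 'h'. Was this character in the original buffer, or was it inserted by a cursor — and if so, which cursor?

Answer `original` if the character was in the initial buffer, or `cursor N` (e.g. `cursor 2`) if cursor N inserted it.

Answer: cursor 1

Derivation:
After op 1 (insert('n')): buffer="fnmndwmnpfhp" (len 12), cursors c1@2 c2@4 c3@8, authorship .1.2...3....
After op 2 (delete): buffer="fmdwmpfhp" (len 9), cursors c1@1 c2@2 c3@5, authorship .........
After op 3 (insert('h')): buffer="fhmhdwmhpfhp" (len 12), cursors c1@2 c2@4 c3@8, authorship .1.2...3....
After op 4 (add_cursor(2)): buffer="fhmhdwmhpfhp" (len 12), cursors c1@2 c4@2 c2@4 c3@8, authorship .1.2...3....
Authorship (.=original, N=cursor N): . 1 . 2 . . . 3 . . . .
Index 1: author = 1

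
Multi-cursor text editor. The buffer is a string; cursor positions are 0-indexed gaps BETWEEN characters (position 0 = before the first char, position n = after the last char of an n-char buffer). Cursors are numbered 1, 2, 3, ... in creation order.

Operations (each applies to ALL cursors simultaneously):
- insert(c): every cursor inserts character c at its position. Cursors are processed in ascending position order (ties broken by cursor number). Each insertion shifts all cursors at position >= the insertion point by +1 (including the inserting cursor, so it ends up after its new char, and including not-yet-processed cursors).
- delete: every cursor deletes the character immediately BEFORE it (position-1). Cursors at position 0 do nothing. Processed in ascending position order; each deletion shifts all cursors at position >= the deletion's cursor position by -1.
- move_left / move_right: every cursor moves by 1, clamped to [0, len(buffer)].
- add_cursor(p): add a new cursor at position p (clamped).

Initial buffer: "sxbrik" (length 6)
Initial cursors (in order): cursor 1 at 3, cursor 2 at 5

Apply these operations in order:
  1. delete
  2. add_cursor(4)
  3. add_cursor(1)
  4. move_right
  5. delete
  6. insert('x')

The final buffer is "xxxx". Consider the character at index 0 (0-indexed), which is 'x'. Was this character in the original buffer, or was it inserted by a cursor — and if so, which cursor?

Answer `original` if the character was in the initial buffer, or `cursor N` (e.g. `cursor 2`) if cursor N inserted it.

Answer: cursor 1

Derivation:
After op 1 (delete): buffer="sxrk" (len 4), cursors c1@2 c2@3, authorship ....
After op 2 (add_cursor(4)): buffer="sxrk" (len 4), cursors c1@2 c2@3 c3@4, authorship ....
After op 3 (add_cursor(1)): buffer="sxrk" (len 4), cursors c4@1 c1@2 c2@3 c3@4, authorship ....
After op 4 (move_right): buffer="sxrk" (len 4), cursors c4@2 c1@3 c2@4 c3@4, authorship ....
After op 5 (delete): buffer="" (len 0), cursors c1@0 c2@0 c3@0 c4@0, authorship 
After op 6 (insert('x')): buffer="xxxx" (len 4), cursors c1@4 c2@4 c3@4 c4@4, authorship 1234
Authorship (.=original, N=cursor N): 1 2 3 4
Index 0: author = 1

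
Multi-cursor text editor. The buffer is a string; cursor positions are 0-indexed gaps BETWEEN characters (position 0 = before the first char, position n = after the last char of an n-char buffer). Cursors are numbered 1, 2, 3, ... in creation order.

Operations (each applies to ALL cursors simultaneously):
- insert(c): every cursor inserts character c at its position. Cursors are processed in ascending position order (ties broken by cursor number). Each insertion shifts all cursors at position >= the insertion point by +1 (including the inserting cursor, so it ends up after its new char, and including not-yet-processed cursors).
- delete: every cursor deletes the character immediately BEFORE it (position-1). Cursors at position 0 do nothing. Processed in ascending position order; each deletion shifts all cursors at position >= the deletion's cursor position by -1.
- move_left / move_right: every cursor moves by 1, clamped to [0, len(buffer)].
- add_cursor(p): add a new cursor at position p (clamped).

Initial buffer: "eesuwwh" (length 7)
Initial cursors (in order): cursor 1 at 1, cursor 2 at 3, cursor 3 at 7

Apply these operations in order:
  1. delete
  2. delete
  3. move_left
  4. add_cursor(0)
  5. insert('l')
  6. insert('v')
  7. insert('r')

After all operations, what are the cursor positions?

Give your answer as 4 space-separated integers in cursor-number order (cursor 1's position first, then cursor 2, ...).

After op 1 (delete): buffer="euww" (len 4), cursors c1@0 c2@1 c3@4, authorship ....
After op 2 (delete): buffer="uw" (len 2), cursors c1@0 c2@0 c3@2, authorship ..
After op 3 (move_left): buffer="uw" (len 2), cursors c1@0 c2@0 c3@1, authorship ..
After op 4 (add_cursor(0)): buffer="uw" (len 2), cursors c1@0 c2@0 c4@0 c3@1, authorship ..
After op 5 (insert('l')): buffer="lllulw" (len 6), cursors c1@3 c2@3 c4@3 c3@5, authorship 124.3.
After op 6 (insert('v')): buffer="lllvvvulvw" (len 10), cursors c1@6 c2@6 c4@6 c3@9, authorship 124124.33.
After op 7 (insert('r')): buffer="lllvvvrrrulvrw" (len 14), cursors c1@9 c2@9 c4@9 c3@13, authorship 124124124.333.

Answer: 9 9 13 9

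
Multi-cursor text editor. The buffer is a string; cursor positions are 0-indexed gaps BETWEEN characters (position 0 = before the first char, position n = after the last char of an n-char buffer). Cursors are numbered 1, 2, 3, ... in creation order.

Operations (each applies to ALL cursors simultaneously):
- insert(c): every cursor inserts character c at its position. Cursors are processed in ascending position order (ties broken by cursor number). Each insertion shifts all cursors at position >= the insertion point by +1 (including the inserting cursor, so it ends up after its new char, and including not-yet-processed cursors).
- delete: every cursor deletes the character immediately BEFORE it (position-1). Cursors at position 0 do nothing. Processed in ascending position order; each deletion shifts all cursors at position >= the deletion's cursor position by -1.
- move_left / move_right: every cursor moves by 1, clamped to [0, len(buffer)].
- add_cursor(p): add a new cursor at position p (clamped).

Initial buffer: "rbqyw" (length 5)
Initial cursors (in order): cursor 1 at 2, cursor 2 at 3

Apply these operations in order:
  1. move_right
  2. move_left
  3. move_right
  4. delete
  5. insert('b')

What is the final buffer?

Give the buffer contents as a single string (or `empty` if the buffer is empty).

Answer: rbbbw

Derivation:
After op 1 (move_right): buffer="rbqyw" (len 5), cursors c1@3 c2@4, authorship .....
After op 2 (move_left): buffer="rbqyw" (len 5), cursors c1@2 c2@3, authorship .....
After op 3 (move_right): buffer="rbqyw" (len 5), cursors c1@3 c2@4, authorship .....
After op 4 (delete): buffer="rbw" (len 3), cursors c1@2 c2@2, authorship ...
After op 5 (insert('b')): buffer="rbbbw" (len 5), cursors c1@4 c2@4, authorship ..12.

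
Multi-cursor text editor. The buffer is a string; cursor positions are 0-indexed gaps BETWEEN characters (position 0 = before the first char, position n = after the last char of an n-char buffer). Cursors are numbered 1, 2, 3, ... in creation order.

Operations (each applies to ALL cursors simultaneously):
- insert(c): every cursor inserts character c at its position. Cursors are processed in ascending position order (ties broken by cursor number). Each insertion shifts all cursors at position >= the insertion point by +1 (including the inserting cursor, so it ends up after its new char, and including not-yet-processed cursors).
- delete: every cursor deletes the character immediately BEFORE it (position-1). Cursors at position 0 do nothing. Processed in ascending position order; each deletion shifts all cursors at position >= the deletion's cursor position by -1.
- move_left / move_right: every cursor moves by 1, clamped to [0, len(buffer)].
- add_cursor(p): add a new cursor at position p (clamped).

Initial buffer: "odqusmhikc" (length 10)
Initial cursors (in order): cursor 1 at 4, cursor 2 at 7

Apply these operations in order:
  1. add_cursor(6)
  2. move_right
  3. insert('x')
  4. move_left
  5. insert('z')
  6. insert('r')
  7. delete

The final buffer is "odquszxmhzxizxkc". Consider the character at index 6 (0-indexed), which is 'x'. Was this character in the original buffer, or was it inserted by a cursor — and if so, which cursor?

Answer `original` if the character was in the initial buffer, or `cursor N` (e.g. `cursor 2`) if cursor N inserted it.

Answer: cursor 1

Derivation:
After op 1 (add_cursor(6)): buffer="odqusmhikc" (len 10), cursors c1@4 c3@6 c2@7, authorship ..........
After op 2 (move_right): buffer="odqusmhikc" (len 10), cursors c1@5 c3@7 c2@8, authorship ..........
After op 3 (insert('x')): buffer="odqusxmhxixkc" (len 13), cursors c1@6 c3@9 c2@11, authorship .....1..3.2..
After op 4 (move_left): buffer="odqusxmhxixkc" (len 13), cursors c1@5 c3@8 c2@10, authorship .....1..3.2..
After op 5 (insert('z')): buffer="odquszxmhzxizxkc" (len 16), cursors c1@6 c3@10 c2@13, authorship .....11..33.22..
After op 6 (insert('r')): buffer="odquszrxmhzrxizrxkc" (len 19), cursors c1@7 c3@12 c2@16, authorship .....111..333.222..
After op 7 (delete): buffer="odquszxmhzxizxkc" (len 16), cursors c1@6 c3@10 c2@13, authorship .....11..33.22..
Authorship (.=original, N=cursor N): . . . . . 1 1 . . 3 3 . 2 2 . .
Index 6: author = 1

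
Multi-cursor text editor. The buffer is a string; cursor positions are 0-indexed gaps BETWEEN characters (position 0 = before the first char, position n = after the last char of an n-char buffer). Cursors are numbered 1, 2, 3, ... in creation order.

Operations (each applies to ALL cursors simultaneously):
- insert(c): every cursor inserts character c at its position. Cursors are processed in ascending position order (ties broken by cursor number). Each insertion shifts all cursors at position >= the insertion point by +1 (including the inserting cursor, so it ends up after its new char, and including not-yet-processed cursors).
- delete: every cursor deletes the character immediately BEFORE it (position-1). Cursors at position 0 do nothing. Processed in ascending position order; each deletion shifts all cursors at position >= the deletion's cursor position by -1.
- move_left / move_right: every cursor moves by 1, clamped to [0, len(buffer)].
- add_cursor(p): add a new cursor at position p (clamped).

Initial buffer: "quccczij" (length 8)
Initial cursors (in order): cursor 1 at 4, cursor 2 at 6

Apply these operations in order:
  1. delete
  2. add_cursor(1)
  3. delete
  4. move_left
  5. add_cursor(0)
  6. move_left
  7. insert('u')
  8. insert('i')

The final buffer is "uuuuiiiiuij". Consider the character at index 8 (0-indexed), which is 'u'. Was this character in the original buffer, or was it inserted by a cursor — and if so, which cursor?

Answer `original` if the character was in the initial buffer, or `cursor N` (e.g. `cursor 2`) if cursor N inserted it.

After op 1 (delete): buffer="quccij" (len 6), cursors c1@3 c2@4, authorship ......
After op 2 (add_cursor(1)): buffer="quccij" (len 6), cursors c3@1 c1@3 c2@4, authorship ......
After op 3 (delete): buffer="uij" (len 3), cursors c3@0 c1@1 c2@1, authorship ...
After op 4 (move_left): buffer="uij" (len 3), cursors c1@0 c2@0 c3@0, authorship ...
After op 5 (add_cursor(0)): buffer="uij" (len 3), cursors c1@0 c2@0 c3@0 c4@0, authorship ...
After op 6 (move_left): buffer="uij" (len 3), cursors c1@0 c2@0 c3@0 c4@0, authorship ...
After op 7 (insert('u')): buffer="uuuuuij" (len 7), cursors c1@4 c2@4 c3@4 c4@4, authorship 1234...
After op 8 (insert('i')): buffer="uuuuiiiiuij" (len 11), cursors c1@8 c2@8 c3@8 c4@8, authorship 12341234...
Authorship (.=original, N=cursor N): 1 2 3 4 1 2 3 4 . . .
Index 8: author = original

Answer: original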